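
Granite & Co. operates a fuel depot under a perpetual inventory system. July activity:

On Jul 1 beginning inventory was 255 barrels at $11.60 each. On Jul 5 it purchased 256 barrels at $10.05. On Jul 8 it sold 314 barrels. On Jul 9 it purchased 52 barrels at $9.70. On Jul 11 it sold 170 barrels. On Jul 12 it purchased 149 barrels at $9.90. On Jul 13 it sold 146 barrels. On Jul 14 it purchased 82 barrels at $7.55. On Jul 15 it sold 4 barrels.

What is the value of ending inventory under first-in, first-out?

Jul 8, 314 sold [FIFO — oldest first]: 255 @ $11.60 + 59 @ $10.05 = $3,550.95
Jul 11, 170 sold [FIFO — oldest first]: 170 @ $10.05 = $1,708.50
Jul 13, 146 sold [FIFO — oldest first]: 27 @ $10.05 + 52 @ $9.70 + 67 @ $9.90 = $1,439.05
Jul 15, 4 sold [FIFO — oldest first]: 4 @ $9.90 = $39.60
Total COGS = $3,550.95 + $1,708.50 + $1,439.05 + $39.60 = $6,738.10
Ending inventory: 78 @ $9.90 + 82 @ $7.55 = $1,391.30

Ending inventory = $1,391.30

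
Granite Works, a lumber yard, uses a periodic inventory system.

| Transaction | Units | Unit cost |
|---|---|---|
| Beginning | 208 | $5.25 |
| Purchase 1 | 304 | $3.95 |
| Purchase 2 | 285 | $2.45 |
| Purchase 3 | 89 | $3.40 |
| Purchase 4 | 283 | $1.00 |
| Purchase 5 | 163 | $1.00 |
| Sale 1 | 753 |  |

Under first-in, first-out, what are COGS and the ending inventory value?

Sale 1 (753) [FIFO — oldest first]: 208 @ $5.25 + 304 @ $3.95 + 241 @ $2.45 = $2,883.25
Ending inventory: 44 @ $2.45 + 89 @ $3.40 + 283 @ $1.00 + 163 @ $1.00 = $856.40
Check: goods available $3,739.65 = COGS $2,883.25 + ending $856.40

COGS = $2,883.25; ending inventory = $856.40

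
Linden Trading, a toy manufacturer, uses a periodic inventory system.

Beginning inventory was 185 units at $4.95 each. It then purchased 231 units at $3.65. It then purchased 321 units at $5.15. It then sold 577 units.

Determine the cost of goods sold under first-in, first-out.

Sale 1 (577) [FIFO — oldest first]: 185 @ $4.95 + 231 @ $3.65 + 161 @ $5.15 = $2,588.05
Ending inventory: 160 @ $5.15 = $824.00

COGS = $2,588.05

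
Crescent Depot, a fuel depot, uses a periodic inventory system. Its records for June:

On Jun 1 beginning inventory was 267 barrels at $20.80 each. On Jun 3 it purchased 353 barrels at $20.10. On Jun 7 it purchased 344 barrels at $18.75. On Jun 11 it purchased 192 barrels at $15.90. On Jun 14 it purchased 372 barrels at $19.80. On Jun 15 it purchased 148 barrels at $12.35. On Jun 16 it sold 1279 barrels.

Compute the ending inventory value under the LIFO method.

Ending inventory = $8,166.60

Jun 16, 1279 sold [LIFO — newest first]: 148 @ $12.35 + 372 @ $19.80 + 192 @ $15.90 + 344 @ $18.75 + 223 @ $20.10 = $23,178.50
Ending inventory: 267 @ $20.80 + 130 @ $20.10 = $8,166.60
Check: goods available $31,345.10 = COGS $23,178.50 + ending $8,166.60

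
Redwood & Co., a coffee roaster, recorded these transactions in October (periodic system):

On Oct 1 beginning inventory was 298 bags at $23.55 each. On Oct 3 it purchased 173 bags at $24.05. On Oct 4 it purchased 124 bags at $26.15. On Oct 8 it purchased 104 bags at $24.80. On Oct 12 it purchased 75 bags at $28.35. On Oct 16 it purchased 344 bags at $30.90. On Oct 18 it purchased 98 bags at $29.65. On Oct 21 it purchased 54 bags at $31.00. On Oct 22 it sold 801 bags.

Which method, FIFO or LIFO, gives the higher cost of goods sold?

LIFO

FIFO COGS: 298 @ $23.55 + 173 @ $24.05 + 124 @ $26.15 + 104 @ $24.80 + 75 @ $28.35 + 27 @ $30.90 = $19,960.90
LIFO COGS: 54 @ $31.00 + 98 @ $29.65 + 344 @ $30.90 + 75 @ $28.35 + 104 @ $24.80 + 124 @ $26.15 + 2 @ $24.05 = $23,205.45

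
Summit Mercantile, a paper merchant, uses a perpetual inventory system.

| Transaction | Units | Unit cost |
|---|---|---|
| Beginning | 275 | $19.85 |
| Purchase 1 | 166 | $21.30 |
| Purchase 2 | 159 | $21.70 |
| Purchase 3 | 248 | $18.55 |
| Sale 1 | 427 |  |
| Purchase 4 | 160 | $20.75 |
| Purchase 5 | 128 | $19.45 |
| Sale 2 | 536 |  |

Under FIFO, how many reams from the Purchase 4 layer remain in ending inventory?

Sale 1 (427) [FIFO — oldest first]: 275 @ $19.85 + 152 @ $21.30 = $8,696.35
Sale 2 (536) [FIFO — oldest first]: 14 @ $21.30 + 159 @ $21.70 + 248 @ $18.55 + 115 @ $20.75 = $10,735.15
Total COGS = $8,696.35 + $10,735.15 = $19,431.50
Ending inventory: 45 @ $20.75 + 128 @ $19.45 = $3,423.35

45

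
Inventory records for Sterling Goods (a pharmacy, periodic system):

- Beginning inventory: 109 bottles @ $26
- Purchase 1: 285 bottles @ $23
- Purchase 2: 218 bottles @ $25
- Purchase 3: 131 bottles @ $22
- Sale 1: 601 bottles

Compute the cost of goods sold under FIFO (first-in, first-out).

Sale 1 (601) [FIFO — oldest first]: 109 @ $26 + 285 @ $23 + 207 @ $25 = $14,564
Ending inventory: 11 @ $25 + 131 @ $22 = $3,157

COGS = $14,564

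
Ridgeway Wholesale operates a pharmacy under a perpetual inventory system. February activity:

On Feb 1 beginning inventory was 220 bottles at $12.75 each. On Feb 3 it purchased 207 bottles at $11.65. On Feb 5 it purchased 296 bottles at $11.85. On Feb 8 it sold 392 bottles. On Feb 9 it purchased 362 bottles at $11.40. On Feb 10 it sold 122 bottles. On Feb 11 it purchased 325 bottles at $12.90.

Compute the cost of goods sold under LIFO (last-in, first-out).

Feb 8, 392 sold [LIFO — newest first]: 296 @ $11.85 + 96 @ $11.65 = $4,626.00
Feb 10, 122 sold [LIFO — newest first]: 122 @ $11.40 = $1,390.80
Total COGS = $4,626.00 + $1,390.80 = $6,016.80
Ending inventory: 220 @ $12.75 + 111 @ $11.65 + 240 @ $11.40 + 325 @ $12.90 = $11,026.65

COGS = $6,016.80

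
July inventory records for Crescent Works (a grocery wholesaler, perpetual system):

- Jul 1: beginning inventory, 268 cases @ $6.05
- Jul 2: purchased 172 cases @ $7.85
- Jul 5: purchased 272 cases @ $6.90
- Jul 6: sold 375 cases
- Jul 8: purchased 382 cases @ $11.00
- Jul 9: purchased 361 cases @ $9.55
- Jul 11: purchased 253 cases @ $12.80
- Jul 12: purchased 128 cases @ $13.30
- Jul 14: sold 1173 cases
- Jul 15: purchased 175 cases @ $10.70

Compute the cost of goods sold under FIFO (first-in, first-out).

COGS = $13,688.35

Jul 6, 375 sold [FIFO — oldest first]: 268 @ $6.05 + 107 @ $7.85 = $2,461.35
Jul 14, 1173 sold [FIFO — oldest first]: 65 @ $7.85 + 272 @ $6.90 + 382 @ $11.00 + 361 @ $9.55 + 93 @ $12.80 = $11,227.00
Total COGS = $2,461.35 + $11,227.00 = $13,688.35
Ending inventory: 160 @ $12.80 + 128 @ $13.30 + 175 @ $10.70 = $5,622.90
Check: goods available $19,311.25 = COGS $13,688.35 + ending $5,622.90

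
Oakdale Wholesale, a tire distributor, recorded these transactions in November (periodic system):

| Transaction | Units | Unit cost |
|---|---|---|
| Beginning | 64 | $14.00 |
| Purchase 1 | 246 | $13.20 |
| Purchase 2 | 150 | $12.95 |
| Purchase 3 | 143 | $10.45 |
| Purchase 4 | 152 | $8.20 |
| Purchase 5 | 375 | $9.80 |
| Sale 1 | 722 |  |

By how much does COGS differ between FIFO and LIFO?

$1,466.70

FIFO COGS: 64 @ $14.00 + 246 @ $13.20 + 150 @ $12.95 + 143 @ $10.45 + 119 @ $8.20 = $8,555.85
LIFO COGS: 375 @ $9.80 + 152 @ $8.20 + 143 @ $10.45 + 52 @ $12.95 = $7,089.15
Difference = |$8,555.85 − $7,089.15| = $1,466.70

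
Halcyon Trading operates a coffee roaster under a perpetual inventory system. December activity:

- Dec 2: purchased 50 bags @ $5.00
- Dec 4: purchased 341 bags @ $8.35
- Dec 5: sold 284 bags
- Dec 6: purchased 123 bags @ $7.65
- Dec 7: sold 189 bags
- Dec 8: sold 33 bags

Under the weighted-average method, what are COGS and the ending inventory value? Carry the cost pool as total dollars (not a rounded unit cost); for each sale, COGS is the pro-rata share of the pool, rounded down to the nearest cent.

After Dec 2: 50 on hand, pool $250.00 (≈ $5.0000 each)
After Dec 4: 391 on hand, pool $3,097.35 (≈ $7.9216 each)
Dec 5, sell 284: 284/391 × $3,097.35 → $2,249.73
After Dec 6: 230 on hand, pool $1,788.57 (≈ $7.7764 each)
Dec 7, sell 189: 189/230 × $1,788.57 → $1,469.73
Dec 8, sell 33: 33/41 × $318.84 → $256.62
Total COGS = $2,249.73 + $1,469.73 + $256.62 = $3,976.08
Ending inventory (cost pool remaining) = $62.22

COGS = $3,976.08; ending inventory = $62.22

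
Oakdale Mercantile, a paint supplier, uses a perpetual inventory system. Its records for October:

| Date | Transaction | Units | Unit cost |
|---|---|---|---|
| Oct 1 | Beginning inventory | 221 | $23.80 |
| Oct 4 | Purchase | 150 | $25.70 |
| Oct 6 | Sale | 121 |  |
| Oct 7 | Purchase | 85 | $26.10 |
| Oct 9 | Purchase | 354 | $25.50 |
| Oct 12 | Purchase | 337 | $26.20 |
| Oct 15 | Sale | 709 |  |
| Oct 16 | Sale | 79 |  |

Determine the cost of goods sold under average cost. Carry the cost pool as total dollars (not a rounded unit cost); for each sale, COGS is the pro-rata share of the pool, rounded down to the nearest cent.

COGS = $23,108.18

After Oct 1: 221 on hand, pool $5,259.80 (≈ $23.8000 each)
After Oct 4: 371 on hand, pool $9,114.80 (≈ $24.5682 each)
Oct 6, sell 121: 121/371 × $9,114.80 → $2,972.75
After Oct 7: 335 on hand, pool $8,360.55 (≈ $24.9569 each)
After Oct 9: 689 on hand, pool $17,387.55 (≈ $25.2359 each)
After Oct 12: 1026 on hand, pool $26,216.95 (≈ $25.5526 each)
Oct 15, sell 709: 709/1026 × $26,216.95 → $18,116.78
Oct 16, sell 79: 79/317 × $8,100.17 → $2,018.65
Total COGS = $2,972.75 + $18,116.78 + $2,018.65 = $23,108.18
Ending inventory (cost pool remaining) = $6,081.52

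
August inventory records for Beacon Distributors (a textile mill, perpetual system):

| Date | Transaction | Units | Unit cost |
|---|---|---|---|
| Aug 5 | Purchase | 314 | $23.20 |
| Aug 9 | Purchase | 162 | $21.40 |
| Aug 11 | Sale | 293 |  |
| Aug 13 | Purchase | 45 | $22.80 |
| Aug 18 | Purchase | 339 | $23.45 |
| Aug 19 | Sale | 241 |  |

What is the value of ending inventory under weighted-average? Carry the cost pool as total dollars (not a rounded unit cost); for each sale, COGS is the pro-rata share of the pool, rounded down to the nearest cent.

Ending inventory = $7,537.13

After Aug 5: 314 on hand, pool $7,284.80 (≈ $23.2000 each)
After Aug 9: 476 on hand, pool $10,751.60 (≈ $22.5874 each)
Aug 11, sell 293: 293/476 × $10,751.60 → $6,618.10
After Aug 13: 228 on hand, pool $5,159.50 (≈ $22.6294 each)
After Aug 18: 567 on hand, pool $13,109.05 (≈ $23.1200 each)
Aug 19, sell 241: 241/567 × $13,109.05 → $5,571.92
Total COGS = $6,618.10 + $5,571.92 = $12,190.02
Ending inventory (cost pool remaining) = $7,537.13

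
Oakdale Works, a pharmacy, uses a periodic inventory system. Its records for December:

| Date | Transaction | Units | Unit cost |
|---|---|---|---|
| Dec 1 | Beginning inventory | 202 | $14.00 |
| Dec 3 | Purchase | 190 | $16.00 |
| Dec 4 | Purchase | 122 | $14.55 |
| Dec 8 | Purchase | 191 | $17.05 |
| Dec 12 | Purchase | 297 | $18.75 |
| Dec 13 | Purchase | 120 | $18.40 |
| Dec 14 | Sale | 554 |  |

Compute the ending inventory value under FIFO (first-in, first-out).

Ending inventory = $10,351.30

Dec 14, 554 sold [FIFO — oldest first]: 202 @ $14.00 + 190 @ $16.00 + 122 @ $14.55 + 40 @ $17.05 = $8,325.10
Ending inventory: 151 @ $17.05 + 297 @ $18.75 + 120 @ $18.40 = $10,351.30
Check: goods available $18,676.40 = COGS $8,325.10 + ending $10,351.30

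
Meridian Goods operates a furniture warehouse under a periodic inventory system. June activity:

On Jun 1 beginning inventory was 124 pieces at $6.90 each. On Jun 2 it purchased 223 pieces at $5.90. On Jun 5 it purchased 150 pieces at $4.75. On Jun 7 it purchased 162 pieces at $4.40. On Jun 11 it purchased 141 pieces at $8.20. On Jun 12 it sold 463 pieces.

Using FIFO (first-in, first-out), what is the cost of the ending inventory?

Ending inventory = $2,030.50

Jun 12, 463 sold [FIFO — oldest first]: 124 @ $6.90 + 223 @ $5.90 + 116 @ $4.75 = $2,722.30
Ending inventory: 34 @ $4.75 + 162 @ $4.40 + 141 @ $8.20 = $2,030.50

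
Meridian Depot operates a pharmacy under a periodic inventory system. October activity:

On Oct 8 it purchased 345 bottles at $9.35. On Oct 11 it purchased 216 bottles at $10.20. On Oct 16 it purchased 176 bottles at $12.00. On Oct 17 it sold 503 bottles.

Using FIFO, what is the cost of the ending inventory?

Oct 17, 503 sold [FIFO — oldest first]: 345 @ $9.35 + 158 @ $10.20 = $4,837.35
Ending inventory: 58 @ $10.20 + 176 @ $12.00 = $2,703.60
Check: goods available $7,540.95 = COGS $4,837.35 + ending $2,703.60

Ending inventory = $2,703.60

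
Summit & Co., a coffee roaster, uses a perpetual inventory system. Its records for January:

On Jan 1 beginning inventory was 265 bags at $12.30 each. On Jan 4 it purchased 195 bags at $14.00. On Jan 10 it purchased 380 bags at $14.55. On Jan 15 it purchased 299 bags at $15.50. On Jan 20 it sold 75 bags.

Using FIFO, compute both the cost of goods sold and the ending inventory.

COGS = $922.50; ending inventory = $15,230.50

Jan 20, 75 sold [FIFO — oldest first]: 75 @ $12.30 = $922.50
Ending inventory: 190 @ $12.30 + 195 @ $14.00 + 380 @ $14.55 + 299 @ $15.50 = $15,230.50
Check: goods available $16,153.00 = COGS $922.50 + ending $15,230.50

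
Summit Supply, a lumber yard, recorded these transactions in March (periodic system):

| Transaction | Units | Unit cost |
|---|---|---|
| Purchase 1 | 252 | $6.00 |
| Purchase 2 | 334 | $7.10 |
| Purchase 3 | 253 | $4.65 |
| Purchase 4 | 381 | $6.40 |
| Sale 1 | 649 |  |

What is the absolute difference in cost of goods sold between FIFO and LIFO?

$455.00

FIFO COGS: 252 @ $6.00 + 334 @ $7.10 + 63 @ $4.65 = $4,176.35
LIFO COGS: 381 @ $6.40 + 253 @ $4.65 + 15 @ $7.10 = $3,721.35
Difference = |$4,176.35 − $3,721.35| = $455.00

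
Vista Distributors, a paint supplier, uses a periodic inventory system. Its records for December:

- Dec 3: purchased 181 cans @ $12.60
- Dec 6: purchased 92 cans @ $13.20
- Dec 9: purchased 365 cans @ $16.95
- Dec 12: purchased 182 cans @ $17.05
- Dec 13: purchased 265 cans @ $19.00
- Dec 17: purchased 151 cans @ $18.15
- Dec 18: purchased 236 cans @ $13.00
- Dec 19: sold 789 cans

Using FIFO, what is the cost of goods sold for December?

Dec 19, 789 sold [FIFO — oldest first]: 181 @ $12.60 + 92 @ $13.20 + 365 @ $16.95 + 151 @ $17.05 = $12,256.30
Ending inventory: 31 @ $17.05 + 265 @ $19.00 + 151 @ $18.15 + 236 @ $13.00 = $11,372.20

COGS = $12,256.30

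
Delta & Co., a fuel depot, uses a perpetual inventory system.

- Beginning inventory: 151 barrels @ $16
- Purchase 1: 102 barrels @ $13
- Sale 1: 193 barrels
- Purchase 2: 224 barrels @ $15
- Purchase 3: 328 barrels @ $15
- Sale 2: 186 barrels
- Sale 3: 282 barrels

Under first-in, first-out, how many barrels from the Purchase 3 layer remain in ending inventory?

Sale 1 (193) [FIFO — oldest first]: 151 @ $16 + 42 @ $13 = $2,962
Sale 2 (186) [FIFO — oldest first]: 60 @ $13 + 126 @ $15 = $2,670
Sale 3 (282) [FIFO — oldest first]: 98 @ $15 + 184 @ $15 = $4,230
Total COGS = $2,962 + $2,670 + $4,230 = $9,862
Ending inventory: 144 @ $15 = $2,160

144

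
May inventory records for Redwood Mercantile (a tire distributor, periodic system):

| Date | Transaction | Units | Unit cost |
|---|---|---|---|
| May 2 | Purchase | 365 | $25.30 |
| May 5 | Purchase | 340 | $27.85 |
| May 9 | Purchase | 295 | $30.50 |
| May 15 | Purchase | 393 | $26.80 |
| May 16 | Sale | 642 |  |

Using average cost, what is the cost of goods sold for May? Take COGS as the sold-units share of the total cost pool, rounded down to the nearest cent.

May 16, sell 642: 642/1393 × $38,233.40 → $17,620.84
Ending inventory (cost pool remaining) = $20,612.56
Check: goods available $38,233.40 = COGS $17,620.84 + ending $20,612.56

COGS = $17,620.84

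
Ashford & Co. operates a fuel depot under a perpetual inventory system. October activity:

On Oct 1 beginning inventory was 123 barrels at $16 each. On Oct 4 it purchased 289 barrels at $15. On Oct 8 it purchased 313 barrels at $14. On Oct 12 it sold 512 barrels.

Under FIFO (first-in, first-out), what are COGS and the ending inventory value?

COGS = $7,703; ending inventory = $2,982

Oct 12, 512 sold [FIFO — oldest first]: 123 @ $16 + 289 @ $15 + 100 @ $14 = $7,703
Ending inventory: 213 @ $14 = $2,982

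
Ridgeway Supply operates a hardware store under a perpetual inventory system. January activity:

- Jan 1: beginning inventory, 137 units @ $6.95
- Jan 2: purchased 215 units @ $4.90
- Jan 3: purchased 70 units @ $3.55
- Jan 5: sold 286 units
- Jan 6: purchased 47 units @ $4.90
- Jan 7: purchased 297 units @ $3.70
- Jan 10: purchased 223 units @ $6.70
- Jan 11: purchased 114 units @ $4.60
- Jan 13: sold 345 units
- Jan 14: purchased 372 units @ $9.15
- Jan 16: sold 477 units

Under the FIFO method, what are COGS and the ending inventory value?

COGS = $5,647.60; ending inventory = $3,358.05

Jan 5, 286 sold [FIFO — oldest first]: 137 @ $6.95 + 149 @ $4.90 = $1,682.25
Jan 13, 345 sold [FIFO — oldest first]: 66 @ $4.90 + 70 @ $3.55 + 47 @ $4.90 + 162 @ $3.70 = $1,401.60
Jan 16, 477 sold [FIFO — oldest first]: 135 @ $3.70 + 223 @ $6.70 + 114 @ $4.60 + 5 @ $9.15 = $2,563.75
Total COGS = $1,682.25 + $1,401.60 + $2,563.75 = $5,647.60
Ending inventory: 367 @ $9.15 = $3,358.05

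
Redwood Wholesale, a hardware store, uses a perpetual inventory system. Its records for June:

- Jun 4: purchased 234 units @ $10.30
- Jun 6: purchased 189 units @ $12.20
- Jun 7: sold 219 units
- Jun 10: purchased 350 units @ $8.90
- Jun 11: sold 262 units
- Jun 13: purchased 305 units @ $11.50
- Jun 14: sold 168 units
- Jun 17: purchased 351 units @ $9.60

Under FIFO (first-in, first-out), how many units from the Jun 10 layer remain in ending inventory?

Jun 7, 219 sold [FIFO — oldest first]: 219 @ $10.30 = $2,255.70
Jun 11, 262 sold [FIFO — oldest first]: 15 @ $10.30 + 189 @ $12.20 + 58 @ $8.90 = $2,976.50
Jun 14, 168 sold [FIFO — oldest first]: 168 @ $8.90 = $1,495.20
Total COGS = $2,255.70 + $2,976.50 + $1,495.20 = $6,727.40
Ending inventory: 124 @ $8.90 + 305 @ $11.50 + 351 @ $9.60 = $7,980.70
Check: goods available $14,708.10 = COGS $6,727.40 + ending $7,980.70

124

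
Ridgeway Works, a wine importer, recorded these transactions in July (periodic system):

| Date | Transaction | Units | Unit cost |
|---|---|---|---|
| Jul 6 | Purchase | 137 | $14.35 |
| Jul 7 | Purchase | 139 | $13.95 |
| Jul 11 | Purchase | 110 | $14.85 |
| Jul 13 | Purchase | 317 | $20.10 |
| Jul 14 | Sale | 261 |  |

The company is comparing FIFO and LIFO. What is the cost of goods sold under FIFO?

FIFO COGS: 137 @ $14.35 + 124 @ $13.95 = $3,695.75
LIFO COGS: 261 @ $20.10 = $5,246.10

COGS = $3,695.75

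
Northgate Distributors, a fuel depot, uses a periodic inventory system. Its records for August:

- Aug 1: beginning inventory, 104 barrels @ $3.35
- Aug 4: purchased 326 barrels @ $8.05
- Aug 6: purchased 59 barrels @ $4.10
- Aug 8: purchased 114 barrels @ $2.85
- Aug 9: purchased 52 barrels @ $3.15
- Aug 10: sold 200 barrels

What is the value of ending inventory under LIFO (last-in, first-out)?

Ending inventory = $3,075.20

Aug 10, 200 sold [LIFO — newest first]: 52 @ $3.15 + 114 @ $2.85 + 34 @ $4.10 = $628.10
Ending inventory: 104 @ $3.35 + 326 @ $8.05 + 25 @ $4.10 = $3,075.20
Check: goods available $3,703.30 = COGS $628.10 + ending $3,075.20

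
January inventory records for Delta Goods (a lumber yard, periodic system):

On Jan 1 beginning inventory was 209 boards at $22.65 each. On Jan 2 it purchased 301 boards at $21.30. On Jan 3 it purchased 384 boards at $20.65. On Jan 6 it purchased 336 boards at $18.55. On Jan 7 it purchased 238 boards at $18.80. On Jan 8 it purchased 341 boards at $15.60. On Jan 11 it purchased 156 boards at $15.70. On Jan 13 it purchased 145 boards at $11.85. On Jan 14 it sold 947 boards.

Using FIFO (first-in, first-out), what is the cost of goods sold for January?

COGS = $20,057.90

Jan 14, 947 sold [FIFO — oldest first]: 209 @ $22.65 + 301 @ $21.30 + 384 @ $20.65 + 53 @ $18.55 = $20,057.90
Ending inventory: 283 @ $18.55 + 238 @ $18.80 + 341 @ $15.60 + 156 @ $15.70 + 145 @ $11.85 = $19,211.10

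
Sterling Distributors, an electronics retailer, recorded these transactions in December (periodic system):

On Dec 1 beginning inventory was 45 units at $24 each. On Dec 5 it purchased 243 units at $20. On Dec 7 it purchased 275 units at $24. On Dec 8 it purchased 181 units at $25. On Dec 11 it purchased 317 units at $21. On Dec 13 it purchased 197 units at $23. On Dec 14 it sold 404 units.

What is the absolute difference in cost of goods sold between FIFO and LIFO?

$154

FIFO COGS: 45 @ $24 + 243 @ $20 + 116 @ $24 = $8,724
LIFO COGS: 197 @ $23 + 207 @ $21 = $8,878
Difference = |$8,724 − $8,878| = $154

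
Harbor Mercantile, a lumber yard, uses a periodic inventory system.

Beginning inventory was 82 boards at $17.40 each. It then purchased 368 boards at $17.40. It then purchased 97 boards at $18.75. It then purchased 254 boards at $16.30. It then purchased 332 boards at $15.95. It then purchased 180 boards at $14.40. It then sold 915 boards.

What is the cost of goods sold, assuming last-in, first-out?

COGS = $14,751.15

Sale 1 (915) [LIFO — newest first]: 180 @ $14.40 + 332 @ $15.95 + 254 @ $16.30 + 97 @ $18.75 + 52 @ $17.40 = $14,751.15
Ending inventory: 82 @ $17.40 + 316 @ $17.40 = $6,925.20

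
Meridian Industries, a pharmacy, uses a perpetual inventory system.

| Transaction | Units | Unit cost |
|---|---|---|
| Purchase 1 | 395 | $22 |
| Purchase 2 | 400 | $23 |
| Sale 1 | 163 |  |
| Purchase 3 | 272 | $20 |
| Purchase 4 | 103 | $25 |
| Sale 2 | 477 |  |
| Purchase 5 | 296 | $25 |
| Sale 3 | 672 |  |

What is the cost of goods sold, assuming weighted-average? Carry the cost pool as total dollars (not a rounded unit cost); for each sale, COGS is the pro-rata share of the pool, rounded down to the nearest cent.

After Purchase 1: 395 on hand, pool $8,690.00 (≈ $22.0000 each)
After Purchase 2: 795 on hand, pool $17,890.00 (≈ $22.5031 each)
Sale 1, sell 163: 163/795 × $17,890.00 → $3,668.01
After Purchase 3: 904 on hand, pool $19,661.99 (≈ $21.7500 each)
After Purchase 4: 1007 on hand, pool $22,236.99 (≈ $22.0824 each)
Sale 2, sell 477: 477/1007 × $22,236.99 → $10,533.31
After Purchase 5: 826 on hand, pool $19,103.68 (≈ $23.1279 each)
Sale 3, sell 672: 672/826 × $19,103.68 → $15,541.97
Total COGS = $3,668.01 + $10,533.31 + $15,541.97 = $29,743.29
Ending inventory (cost pool remaining) = $3,561.71

COGS = $29,743.29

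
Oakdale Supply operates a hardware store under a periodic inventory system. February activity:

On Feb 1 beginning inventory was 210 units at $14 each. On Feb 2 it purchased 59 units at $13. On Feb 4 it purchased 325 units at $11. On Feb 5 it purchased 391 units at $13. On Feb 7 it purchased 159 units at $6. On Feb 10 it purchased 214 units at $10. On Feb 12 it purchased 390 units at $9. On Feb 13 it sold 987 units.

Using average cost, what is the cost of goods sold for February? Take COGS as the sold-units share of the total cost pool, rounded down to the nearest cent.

COGS = $10,710.75

Feb 13, sell 987: 987/1748 × $18,969.00 → $10,710.75
Ending inventory (cost pool remaining) = $8,258.25
Check: goods available $18,969.00 = COGS $10,710.75 + ending $8,258.25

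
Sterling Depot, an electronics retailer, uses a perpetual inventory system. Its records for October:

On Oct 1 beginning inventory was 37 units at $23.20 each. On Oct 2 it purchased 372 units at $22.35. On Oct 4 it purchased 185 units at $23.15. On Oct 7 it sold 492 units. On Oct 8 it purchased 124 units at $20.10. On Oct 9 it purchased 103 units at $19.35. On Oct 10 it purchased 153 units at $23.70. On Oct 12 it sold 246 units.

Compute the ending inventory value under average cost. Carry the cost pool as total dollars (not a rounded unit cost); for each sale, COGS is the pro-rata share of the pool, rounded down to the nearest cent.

After Oct 1: 37 on hand, pool $858.40 (≈ $23.2000 each)
After Oct 2: 409 on hand, pool $9,172.60 (≈ $22.4269 each)
After Oct 4: 594 on hand, pool $13,455.35 (≈ $22.6521 each)
Oct 7, sell 492: 492/594 × $13,455.35 → $11,144.83
After Oct 8: 226 on hand, pool $4,802.92 (≈ $21.2519 each)
After Oct 9: 329 on hand, pool $6,795.97 (≈ $20.6564 each)
After Oct 10: 482 on hand, pool $10,422.07 (≈ $21.6226 each)
Oct 12, sell 246: 246/482 × $10,422.07 → $5,319.14
Total COGS = $11,144.83 + $5,319.14 = $16,463.97
Ending inventory (cost pool remaining) = $5,102.93
Check: goods available $21,566.90 = COGS $16,463.97 + ending $5,102.93

Ending inventory = $5,102.93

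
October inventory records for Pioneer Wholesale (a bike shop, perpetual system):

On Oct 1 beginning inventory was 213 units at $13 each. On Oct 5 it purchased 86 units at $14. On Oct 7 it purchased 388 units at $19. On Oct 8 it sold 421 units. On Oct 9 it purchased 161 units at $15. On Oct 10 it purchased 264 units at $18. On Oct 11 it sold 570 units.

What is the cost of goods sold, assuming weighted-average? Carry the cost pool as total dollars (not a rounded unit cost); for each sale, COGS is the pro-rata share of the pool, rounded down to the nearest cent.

After Oct 1: 213 on hand, pool $2,769.00 (≈ $13.0000 each)
After Oct 5: 299 on hand, pool $3,973.00 (≈ $13.2876 each)
After Oct 7: 687 on hand, pool $11,345.00 (≈ $16.5138 each)
Oct 8, sell 421: 421/687 × $11,345.00 → $6,952.32
After Oct 9: 427 on hand, pool $6,807.68 (≈ $15.9430 each)
After Oct 10: 691 on hand, pool $11,559.68 (≈ $16.7289 each)
Oct 11, sell 570: 570/691 × $11,559.68 → $9,535.48
Total COGS = $6,952.32 + $9,535.48 = $16,487.80
Ending inventory (cost pool remaining) = $2,024.20

COGS = $16,487.80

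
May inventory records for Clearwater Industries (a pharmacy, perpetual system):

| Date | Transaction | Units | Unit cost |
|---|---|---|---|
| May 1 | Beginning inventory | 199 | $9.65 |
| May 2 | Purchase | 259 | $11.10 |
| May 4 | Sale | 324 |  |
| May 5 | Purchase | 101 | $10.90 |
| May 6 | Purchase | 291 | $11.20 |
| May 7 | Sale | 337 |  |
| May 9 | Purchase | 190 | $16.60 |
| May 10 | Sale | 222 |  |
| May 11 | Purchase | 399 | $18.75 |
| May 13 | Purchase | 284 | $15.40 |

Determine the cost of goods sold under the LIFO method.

May 4, 324 sold [LIFO — newest first]: 259 @ $11.10 + 65 @ $9.65 = $3,502.15
May 7, 337 sold [LIFO — newest first]: 291 @ $11.20 + 46 @ $10.90 = $3,760.60
May 10, 222 sold [LIFO — newest first]: 190 @ $16.60 + 32 @ $10.90 = $3,502.80
Total COGS = $3,502.15 + $3,760.60 + $3,502.80 = $10,765.55
Ending inventory: 134 @ $9.65 + 23 @ $10.90 + 399 @ $18.75 + 284 @ $15.40 = $13,398.65

COGS = $10,765.55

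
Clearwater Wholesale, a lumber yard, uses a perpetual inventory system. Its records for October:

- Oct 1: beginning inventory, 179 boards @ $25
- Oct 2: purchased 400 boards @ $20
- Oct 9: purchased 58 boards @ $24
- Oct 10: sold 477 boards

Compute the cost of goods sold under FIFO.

COGS = $10,435

Oct 10, 477 sold [FIFO — oldest first]: 179 @ $25 + 298 @ $20 = $10,435
Ending inventory: 102 @ $20 + 58 @ $24 = $3,432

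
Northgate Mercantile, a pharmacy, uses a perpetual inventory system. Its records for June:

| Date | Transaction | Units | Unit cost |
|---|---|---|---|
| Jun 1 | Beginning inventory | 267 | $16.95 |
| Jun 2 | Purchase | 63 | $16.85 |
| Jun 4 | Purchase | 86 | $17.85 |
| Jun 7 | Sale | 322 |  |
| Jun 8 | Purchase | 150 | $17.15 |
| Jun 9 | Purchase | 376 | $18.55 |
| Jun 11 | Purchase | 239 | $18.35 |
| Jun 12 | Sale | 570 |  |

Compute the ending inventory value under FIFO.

Jun 7, 322 sold [FIFO — oldest first]: 267 @ $16.95 + 55 @ $16.85 = $5,452.40
Jun 12, 570 sold [FIFO — oldest first]: 8 @ $16.85 + 86 @ $17.85 + 150 @ $17.15 + 326 @ $18.55 = $10,289.70
Total COGS = $5,452.40 + $10,289.70 = $15,742.10
Ending inventory: 50 @ $18.55 + 239 @ $18.35 = $5,313.15
Check: goods available $21,055.25 = COGS $15,742.10 + ending $5,313.15

Ending inventory = $5,313.15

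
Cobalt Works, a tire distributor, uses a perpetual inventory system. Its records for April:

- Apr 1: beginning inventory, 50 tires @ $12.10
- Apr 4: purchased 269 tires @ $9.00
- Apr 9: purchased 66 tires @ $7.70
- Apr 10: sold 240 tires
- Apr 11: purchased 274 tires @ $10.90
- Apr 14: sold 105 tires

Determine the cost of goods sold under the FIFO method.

Apr 10, 240 sold [FIFO — oldest first]: 50 @ $12.10 + 190 @ $9.00 = $2,315.00
Apr 14, 105 sold [FIFO — oldest first]: 79 @ $9.00 + 26 @ $7.70 = $911.20
Total COGS = $2,315.00 + $911.20 = $3,226.20
Ending inventory: 40 @ $7.70 + 274 @ $10.90 = $3,294.60

COGS = $3,226.20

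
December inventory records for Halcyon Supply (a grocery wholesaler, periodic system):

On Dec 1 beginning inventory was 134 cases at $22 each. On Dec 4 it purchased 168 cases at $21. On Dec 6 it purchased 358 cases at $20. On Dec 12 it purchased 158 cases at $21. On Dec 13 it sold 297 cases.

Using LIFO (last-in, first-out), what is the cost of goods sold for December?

COGS = $6,098

Dec 13, 297 sold [LIFO — newest first]: 158 @ $21 + 139 @ $20 = $6,098
Ending inventory: 134 @ $22 + 168 @ $21 + 219 @ $20 = $10,856
Check: goods available $16,954 = COGS $6,098 + ending $10,856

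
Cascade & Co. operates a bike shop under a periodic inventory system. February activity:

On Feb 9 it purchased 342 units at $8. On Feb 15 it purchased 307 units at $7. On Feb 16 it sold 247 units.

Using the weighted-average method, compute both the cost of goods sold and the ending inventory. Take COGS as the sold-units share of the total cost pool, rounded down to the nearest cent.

Feb 16, sell 247: 247/649 × $4,885.00 → $1,859.16
Ending inventory (cost pool remaining) = $3,025.84
Check: goods available $4,885.00 = COGS $1,859.16 + ending $3,025.84

COGS = $1,859.16; ending inventory = $3,025.84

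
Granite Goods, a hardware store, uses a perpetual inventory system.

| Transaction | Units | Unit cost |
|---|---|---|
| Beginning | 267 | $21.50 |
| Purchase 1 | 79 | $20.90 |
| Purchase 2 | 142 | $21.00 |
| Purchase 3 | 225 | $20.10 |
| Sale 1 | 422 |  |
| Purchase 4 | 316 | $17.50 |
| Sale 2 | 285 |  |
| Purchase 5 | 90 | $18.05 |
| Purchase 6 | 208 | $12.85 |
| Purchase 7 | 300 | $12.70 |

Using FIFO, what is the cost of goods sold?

COGS = $14,775.50

Sale 1 (422) [FIFO — oldest first]: 267 @ $21.50 + 79 @ $20.90 + 76 @ $21.00 = $8,987.60
Sale 2 (285) [FIFO — oldest first]: 66 @ $21.00 + 219 @ $20.10 = $5,787.90
Total COGS = $8,987.60 + $5,787.90 = $14,775.50
Ending inventory: 6 @ $20.10 + 316 @ $17.50 + 90 @ $18.05 + 208 @ $12.85 + 300 @ $12.70 = $13,757.90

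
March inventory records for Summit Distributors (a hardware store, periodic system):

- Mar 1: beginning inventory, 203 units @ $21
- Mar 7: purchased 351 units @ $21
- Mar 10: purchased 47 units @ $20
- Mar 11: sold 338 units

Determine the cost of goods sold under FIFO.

Mar 11, 338 sold [FIFO — oldest first]: 203 @ $21 + 135 @ $21 = $7,098
Ending inventory: 216 @ $21 + 47 @ $20 = $5,476

COGS = $7,098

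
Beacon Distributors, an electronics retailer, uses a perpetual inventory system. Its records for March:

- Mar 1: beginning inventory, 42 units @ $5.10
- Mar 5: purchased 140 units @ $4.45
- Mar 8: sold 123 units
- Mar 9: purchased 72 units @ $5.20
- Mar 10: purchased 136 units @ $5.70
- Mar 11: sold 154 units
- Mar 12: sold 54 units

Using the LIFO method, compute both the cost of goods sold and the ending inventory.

Mar 8, 123 sold [LIFO — newest first]: 123 @ $4.45 = $547.35
Mar 11, 154 sold [LIFO — newest first]: 136 @ $5.70 + 18 @ $5.20 = $868.80
Mar 12, 54 sold [LIFO — newest first]: 54 @ $5.20 = $280.80
Total COGS = $547.35 + $868.80 + $280.80 = $1,696.95
Ending inventory: 42 @ $5.10 + 17 @ $4.45 = $289.85

COGS = $1,696.95; ending inventory = $289.85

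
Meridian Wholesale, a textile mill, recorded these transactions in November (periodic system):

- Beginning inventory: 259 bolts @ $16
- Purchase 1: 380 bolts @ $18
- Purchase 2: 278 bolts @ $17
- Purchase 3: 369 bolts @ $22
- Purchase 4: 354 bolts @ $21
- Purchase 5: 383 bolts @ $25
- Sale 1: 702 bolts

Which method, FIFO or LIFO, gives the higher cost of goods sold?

LIFO

FIFO COGS: 259 @ $16 + 380 @ $18 + 63 @ $17 = $12,055
LIFO COGS: 383 @ $25 + 319 @ $21 = $16,274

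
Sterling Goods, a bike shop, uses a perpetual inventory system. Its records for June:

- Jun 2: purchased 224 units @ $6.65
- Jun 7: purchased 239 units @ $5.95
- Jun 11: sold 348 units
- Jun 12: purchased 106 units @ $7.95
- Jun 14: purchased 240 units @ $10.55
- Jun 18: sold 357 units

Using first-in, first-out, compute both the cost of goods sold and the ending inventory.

Jun 11, 348 sold [FIFO — oldest first]: 224 @ $6.65 + 124 @ $5.95 = $2,227.40
Jun 18, 357 sold [FIFO — oldest first]: 115 @ $5.95 + 106 @ $7.95 + 136 @ $10.55 = $2,961.75
Total COGS = $2,227.40 + $2,961.75 = $5,189.15
Ending inventory: 104 @ $10.55 = $1,097.20

COGS = $5,189.15; ending inventory = $1,097.20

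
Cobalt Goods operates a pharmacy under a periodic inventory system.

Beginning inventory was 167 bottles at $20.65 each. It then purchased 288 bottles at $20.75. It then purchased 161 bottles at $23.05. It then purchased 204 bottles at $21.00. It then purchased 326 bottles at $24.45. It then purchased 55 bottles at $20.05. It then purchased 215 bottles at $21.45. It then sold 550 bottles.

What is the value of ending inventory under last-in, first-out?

Sale 1 (550) [LIFO — newest first]: 215 @ $21.45 + 55 @ $20.05 + 280 @ $24.45 = $12,560.50
Ending inventory: 167 @ $20.65 + 288 @ $20.75 + 161 @ $23.05 + 204 @ $21.00 + 46 @ $24.45 = $18,544.30
Check: goods available $31,104.80 = COGS $12,560.50 + ending $18,544.30

Ending inventory = $18,544.30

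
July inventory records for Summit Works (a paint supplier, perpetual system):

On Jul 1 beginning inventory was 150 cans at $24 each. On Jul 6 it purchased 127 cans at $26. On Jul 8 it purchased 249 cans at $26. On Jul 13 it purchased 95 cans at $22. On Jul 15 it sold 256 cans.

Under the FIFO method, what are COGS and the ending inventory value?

COGS = $6,356; ending inventory = $9,110

Jul 15, 256 sold [FIFO — oldest first]: 150 @ $24 + 106 @ $26 = $6,356
Ending inventory: 21 @ $26 + 249 @ $26 + 95 @ $22 = $9,110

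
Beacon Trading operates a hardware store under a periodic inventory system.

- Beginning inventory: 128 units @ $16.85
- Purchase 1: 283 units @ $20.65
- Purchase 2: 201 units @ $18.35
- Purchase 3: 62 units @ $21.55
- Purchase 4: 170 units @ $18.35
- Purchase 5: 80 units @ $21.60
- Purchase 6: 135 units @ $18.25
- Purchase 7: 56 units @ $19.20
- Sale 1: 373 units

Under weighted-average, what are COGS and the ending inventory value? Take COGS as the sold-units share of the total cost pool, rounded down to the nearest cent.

Sale 1, sell 373: 373/1115 × $21,411.65 → $7,162.82
Ending inventory (cost pool remaining) = $14,248.83

COGS = $7,162.82; ending inventory = $14,248.83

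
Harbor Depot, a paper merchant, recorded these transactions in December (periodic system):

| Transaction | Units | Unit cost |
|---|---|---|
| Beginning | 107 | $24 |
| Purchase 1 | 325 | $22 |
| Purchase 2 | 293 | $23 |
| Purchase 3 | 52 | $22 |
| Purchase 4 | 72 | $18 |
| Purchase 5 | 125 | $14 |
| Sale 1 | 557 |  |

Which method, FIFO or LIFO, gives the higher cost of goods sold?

FIFO

FIFO COGS: 107 @ $24 + 325 @ $22 + 125 @ $23 = $12,593
LIFO COGS: 125 @ $14 + 72 @ $18 + 52 @ $22 + 293 @ $23 + 15 @ $22 = $11,259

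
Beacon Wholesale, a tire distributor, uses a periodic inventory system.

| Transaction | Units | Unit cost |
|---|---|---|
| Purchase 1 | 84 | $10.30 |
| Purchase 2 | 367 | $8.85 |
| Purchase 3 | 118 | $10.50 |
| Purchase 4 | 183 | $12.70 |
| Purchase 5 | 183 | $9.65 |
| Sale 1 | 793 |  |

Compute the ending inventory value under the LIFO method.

Ending inventory = $1,378.50

Sale 1 (793) [LIFO — newest first]: 183 @ $9.65 + 183 @ $12.70 + 118 @ $10.50 + 309 @ $8.85 = $8,063.70
Ending inventory: 84 @ $10.30 + 58 @ $8.85 = $1,378.50
Check: goods available $9,442.20 = COGS $8,063.70 + ending $1,378.50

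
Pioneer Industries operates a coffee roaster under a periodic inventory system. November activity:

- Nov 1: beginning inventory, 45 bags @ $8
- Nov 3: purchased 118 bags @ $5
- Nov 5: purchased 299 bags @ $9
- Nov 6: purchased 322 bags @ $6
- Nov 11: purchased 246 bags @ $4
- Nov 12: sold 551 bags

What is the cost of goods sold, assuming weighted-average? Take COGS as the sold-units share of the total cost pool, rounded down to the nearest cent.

Nov 12, sell 551: 551/1030 × $6,557.00 → $3,507.67
Ending inventory (cost pool remaining) = $3,049.33
Check: goods available $6,557.00 = COGS $3,507.67 + ending $3,049.33

COGS = $3,507.67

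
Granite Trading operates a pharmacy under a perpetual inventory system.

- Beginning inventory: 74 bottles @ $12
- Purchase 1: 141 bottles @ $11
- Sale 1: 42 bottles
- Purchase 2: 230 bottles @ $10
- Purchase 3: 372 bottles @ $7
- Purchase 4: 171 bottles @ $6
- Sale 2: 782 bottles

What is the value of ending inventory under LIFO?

Ending inventory = $1,878

Sale 1 (42) [LIFO — newest first]: 42 @ $11 = $462
Sale 2 (782) [LIFO — newest first]: 171 @ $6 + 372 @ $7 + 230 @ $10 + 9 @ $11 = $6,029
Total COGS = $462 + $6,029 = $6,491
Ending inventory: 74 @ $12 + 90 @ $11 = $1,878
Check: goods available $8,369 = COGS $6,491 + ending $1,878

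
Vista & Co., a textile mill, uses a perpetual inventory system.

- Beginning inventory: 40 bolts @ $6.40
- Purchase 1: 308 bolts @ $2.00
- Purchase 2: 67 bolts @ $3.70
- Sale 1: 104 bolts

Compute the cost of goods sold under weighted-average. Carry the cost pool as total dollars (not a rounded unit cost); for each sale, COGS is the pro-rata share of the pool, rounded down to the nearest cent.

After Beginning: 40 on hand, pool $256.00 (≈ $6.4000 each)
After Purchase 1: 348 on hand, pool $872.00 (≈ $2.5057 each)
After Purchase 2: 415 on hand, pool $1,119.90 (≈ $2.6986 each)
Sale 1, sell 104: 104/415 × $1,119.90 → $280.64
Ending inventory (cost pool remaining) = $839.26

COGS = $280.64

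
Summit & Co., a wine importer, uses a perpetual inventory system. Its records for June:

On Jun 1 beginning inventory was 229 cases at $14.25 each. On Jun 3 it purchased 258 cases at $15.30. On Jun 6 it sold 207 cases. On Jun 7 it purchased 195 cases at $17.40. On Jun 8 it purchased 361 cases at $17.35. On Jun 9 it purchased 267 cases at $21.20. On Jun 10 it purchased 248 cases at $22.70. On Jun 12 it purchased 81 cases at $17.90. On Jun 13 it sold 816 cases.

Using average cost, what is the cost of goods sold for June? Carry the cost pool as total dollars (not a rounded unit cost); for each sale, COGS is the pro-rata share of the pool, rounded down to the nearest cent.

After Jun 1: 229 on hand, pool $3,263.25 (≈ $14.2500 each)
After Jun 3: 487 on hand, pool $7,210.65 (≈ $14.8063 each)
Jun 6, sell 207: 207/487 × $7,210.65 → $3,064.89
After Jun 7: 475 on hand, pool $7,538.76 (≈ $15.8711 each)
After Jun 8: 836 on hand, pool $13,802.11 (≈ $16.5097 each)
After Jun 9: 1103 on hand, pool $19,462.51 (≈ $17.6451 each)
After Jun 10: 1351 on hand, pool $25,092.11 (≈ $18.5730 each)
After Jun 12: 1432 on hand, pool $26,542.01 (≈ $18.5349 each)
Jun 13, sell 816: 816/1432 × $26,542.01 → $15,124.49
Total COGS = $3,064.89 + $15,124.49 = $18,189.38
Ending inventory (cost pool remaining) = $11,417.52

COGS = $18,189.38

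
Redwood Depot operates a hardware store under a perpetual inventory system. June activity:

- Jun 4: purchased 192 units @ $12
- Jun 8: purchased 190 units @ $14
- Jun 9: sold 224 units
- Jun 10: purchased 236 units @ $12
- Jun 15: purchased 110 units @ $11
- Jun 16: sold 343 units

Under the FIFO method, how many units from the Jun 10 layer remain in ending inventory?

51

Jun 9, 224 sold [FIFO — oldest first]: 192 @ $12 + 32 @ $14 = $2,752
Jun 16, 343 sold [FIFO — oldest first]: 158 @ $14 + 185 @ $12 = $4,432
Total COGS = $2,752 + $4,432 = $7,184
Ending inventory: 51 @ $12 + 110 @ $11 = $1,822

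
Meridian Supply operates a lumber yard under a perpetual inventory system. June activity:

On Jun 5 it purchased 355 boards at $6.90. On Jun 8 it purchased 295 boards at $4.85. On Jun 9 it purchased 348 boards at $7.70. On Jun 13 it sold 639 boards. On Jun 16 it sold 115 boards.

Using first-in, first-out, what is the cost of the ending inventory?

Jun 13, 639 sold [FIFO — oldest first]: 355 @ $6.90 + 284 @ $4.85 = $3,826.90
Jun 16, 115 sold [FIFO — oldest first]: 11 @ $4.85 + 104 @ $7.70 = $854.15
Total COGS = $3,826.90 + $854.15 = $4,681.05
Ending inventory: 244 @ $7.70 = $1,878.80

Ending inventory = $1,878.80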